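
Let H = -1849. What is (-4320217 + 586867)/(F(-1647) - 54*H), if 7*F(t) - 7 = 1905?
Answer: -13066725/350417 ≈ -37.289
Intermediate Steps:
F(t) = 1912/7 (F(t) = 1 + (1/7)*1905 = 1 + 1905/7 = 1912/7)
(-4320217 + 586867)/(F(-1647) - 54*H) = (-4320217 + 586867)/(1912/7 - 54*(-1849)) = -3733350/(1912/7 + 99846) = -3733350/700834/7 = -3733350*7/700834 = -13066725/350417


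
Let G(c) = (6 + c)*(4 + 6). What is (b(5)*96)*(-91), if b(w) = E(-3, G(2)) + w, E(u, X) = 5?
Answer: -87360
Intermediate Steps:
G(c) = 60 + 10*c (G(c) = (6 + c)*10 = 60 + 10*c)
b(w) = 5 + w
(b(5)*96)*(-91) = ((5 + 5)*96)*(-91) = (10*96)*(-91) = 960*(-91) = -87360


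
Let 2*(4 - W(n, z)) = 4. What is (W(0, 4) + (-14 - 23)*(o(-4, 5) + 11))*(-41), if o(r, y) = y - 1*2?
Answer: 21156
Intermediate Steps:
W(n, z) = 2 (W(n, z) = 4 - ½*4 = 4 - 2 = 2)
o(r, y) = -2 + y (o(r, y) = y - 2 = -2 + y)
(W(0, 4) + (-14 - 23)*(o(-4, 5) + 11))*(-41) = (2 + (-14 - 23)*((-2 + 5) + 11))*(-41) = (2 - 37*(3 + 11))*(-41) = (2 - 37*14)*(-41) = (2 - 518)*(-41) = -516*(-41) = 21156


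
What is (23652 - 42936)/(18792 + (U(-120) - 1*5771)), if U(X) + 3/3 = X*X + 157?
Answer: -19284/27577 ≈ -0.69928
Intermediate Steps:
U(X) = 156 + X² (U(X) = -1 + (X*X + 157) = -1 + (X² + 157) = -1 + (157 + X²) = 156 + X²)
(23652 - 42936)/(18792 + (U(-120) - 1*5771)) = (23652 - 42936)/(18792 + ((156 + (-120)²) - 1*5771)) = -19284/(18792 + ((156 + 14400) - 5771)) = -19284/(18792 + (14556 - 5771)) = -19284/(18792 + 8785) = -19284/27577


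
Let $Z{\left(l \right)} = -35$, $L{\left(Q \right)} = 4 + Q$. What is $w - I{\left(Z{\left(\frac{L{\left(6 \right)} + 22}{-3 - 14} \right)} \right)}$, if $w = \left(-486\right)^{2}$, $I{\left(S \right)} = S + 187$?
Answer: $236044$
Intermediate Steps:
$I{\left(S \right)} = 187 + S$
$w = 236196$
$w - I{\left(Z{\left(\frac{L{\left(6 \right)} + 22}{-3 - 14} \right)} \right)} = 236196 - \left(187 - 35\right) = 236196 - 152 = 236044$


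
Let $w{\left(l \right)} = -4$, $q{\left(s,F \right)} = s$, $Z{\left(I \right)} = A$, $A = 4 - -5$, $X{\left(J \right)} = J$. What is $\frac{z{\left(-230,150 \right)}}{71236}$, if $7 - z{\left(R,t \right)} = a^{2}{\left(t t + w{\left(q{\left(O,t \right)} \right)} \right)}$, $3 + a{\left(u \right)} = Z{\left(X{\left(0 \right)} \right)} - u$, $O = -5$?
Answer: $- \frac{505800093}{71236} \approx -7100.3$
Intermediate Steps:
$A = 9$ ($A = 4 + 5 = 9$)
$Z{\left(I \right)} = 9$
$a{\left(u \right)} = 6 - u$ ($a{\left(u \right)} = -3 - \left(-9 + u\right) = 6 - u$)
$z{\left(R,t \right)} = 7 - \left(10 - t^{2}\right)^{2}$ ($z{\left(R,t \right)} = 7 - \left(6 - \left(t t - 4\right)\right)^{2} = 7 - \left(6 - \left(t^{2} - 4\right)\right)^{2} = 7 - \left(6 - \left(-4 + t^{2}\right)\right)^{2} = 7 - \left(10 - t^{2}\right)^{2}$)
$\frac{z{\left(-230,150 \right)}}{71236} = \frac{7 - \left(-10 + 150^{2}\right)^{2}}{71236} = \left(7 - \left(-10 + 22500\right)^{2}\right) \frac{1}{71236} = \left(7 - 22490^{2}\right) \frac{1}{71236} = \left(7 - 505800100\right) \frac{1}{71236} = \left(-505800093\right) \frac{1}{71236} = - \frac{505800093}{71236}$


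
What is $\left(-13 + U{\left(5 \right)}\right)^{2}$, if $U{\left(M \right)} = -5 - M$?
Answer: $529$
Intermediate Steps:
$\left(-13 + U{\left(5 \right)}\right)^{2} = \left(-13 - 10\right)^{2} = \left(-23\right)^{2} = 529$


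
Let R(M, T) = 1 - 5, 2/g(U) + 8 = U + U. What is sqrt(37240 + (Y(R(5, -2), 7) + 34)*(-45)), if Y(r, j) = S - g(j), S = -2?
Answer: sqrt(35815) ≈ 189.25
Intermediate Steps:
g(U) = 2/(-8 + 2*U) (g(U) = 2/(-8 + (U + U)) = 2/(-8 + 2*U))
R(M, T) = -4
Y(r, j) = -2 - 1/(-4 + j)
sqrt(37240 + (Y(R(5, -2), 7) + 34)*(-45)) = sqrt(37240 + ((7 - 2*7)/(-4 + 7) + 34)*(-45)) = sqrt(37240 + ((7 - 14)/3 + 34)*(-45)) = sqrt(37240 + ((1/3)*(-7) + 34)*(-45)) = sqrt(37240 + (-7/3 + 34)*(-45)) = sqrt(37240 + (95/3)*(-45)) = sqrt(37240 - 1425) = sqrt(35815)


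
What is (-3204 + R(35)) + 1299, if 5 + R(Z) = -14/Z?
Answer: -9552/5 ≈ -1910.4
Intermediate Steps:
R(Z) = -5 - 14/Z
(-3204 + R(35)) + 1299 = (-3204 + (-5 - 14/35)) + 1299 = (-3204 + (-5 - 14*1/35)) + 1299 = (-3204 + (-5 - ⅖)) + 1299 = (-3204 - 27/5) + 1299 = -16047/5 + 1299 = -9552/5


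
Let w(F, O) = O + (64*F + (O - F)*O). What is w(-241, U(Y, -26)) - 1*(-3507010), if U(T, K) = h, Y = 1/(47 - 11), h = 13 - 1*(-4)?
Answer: 3495989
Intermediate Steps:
h = 17 (h = 13 + 4 = 17)
Y = 1/36 ≈ 0.027778
U(T, K) = 17
w(F, O) = O + 64*F + O*(O - F) (w(F, O) = O + (64*F + O*(O - F)) = O + 64*F + O*(O - F))
w(-241, U(Y, -26)) - 1*(-3507010) = (17 + 17² + 64*(-241) - 1*(-241)*17) - 1*(-3507010) = (17 + 289 - 15424 + 4097) + 3507010 = -11021 + 3507010 = 3495989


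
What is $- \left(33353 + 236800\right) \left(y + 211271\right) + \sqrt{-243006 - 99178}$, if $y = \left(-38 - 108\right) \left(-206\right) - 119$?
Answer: $-65168467884 + 2 i \sqrt{85546} \approx -6.5168 \cdot 10^{10} + 584.96 i$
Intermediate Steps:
$y = 29957$ ($y = \left(-146\right) \left(-206\right) - 119 = 30076 - 119 = 29957$)
$- \left(33353 + 236800\right) \left(y + 211271\right) + \sqrt{-243006 - 99178} = - \left(33353 + 236800\right) \left(29957 + 211271\right) + \sqrt{-243006 - 99178} = - 270153 \cdot 241228 + \sqrt{-342184} = \left(-1\right) 65168467884 + 2 i \sqrt{85546} = -65168467884 + 2 i \sqrt{85546}$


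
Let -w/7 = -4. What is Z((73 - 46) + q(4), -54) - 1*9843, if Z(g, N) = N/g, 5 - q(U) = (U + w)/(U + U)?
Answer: -137829/14 ≈ -9844.9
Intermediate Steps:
w = 28 (w = -7*(-4) = 28)
q(U) = 5 - (28 + U)/(2*U) (q(U) = 5 - (U + 28)/(U + U) = 5 - (28 + U)/(2*U))
Z((73 - 46) + q(4), -54) - 1*9843 = -54/((73 - 46) + (9/2 - 14/4)) - 1*9843 = -54/(27 + (9/2 - 14*1/4)) - 9843 = -54/(27 + (9/2 - 7/2)) - 9843 = -54/(27 + 1) - 9843 = -54/28 - 9843 = -54*1/28 - 9843 = -27/14 - 9843 = -137829/14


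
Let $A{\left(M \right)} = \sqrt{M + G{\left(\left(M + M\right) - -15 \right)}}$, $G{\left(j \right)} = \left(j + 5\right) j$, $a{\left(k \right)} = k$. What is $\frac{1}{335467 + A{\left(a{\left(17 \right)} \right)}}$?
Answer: $\frac{335467}{112538105426} - \frac{\sqrt{2663}}{112538105426} \approx 2.9805 \cdot 10^{-6}$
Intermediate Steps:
$G{\left(j \right)} = j \left(5 + j\right)$ ($G{\left(j \right)} = \left(5 + j\right) j = j \left(5 + j\right)$)
$A{\left(M \right)} = \sqrt{M + \left(15 + 2 M\right) \left(20 + 2 M\right)}$ ($A{\left(M \right)} = \sqrt{M + \left(\left(M + M\right) - -15\right) \left(5 + \left(\left(M + M\right) - -15\right)\right)} = \sqrt{M + \left(2 M + 15\right) \left(5 + \left(2 M + 15\right)\right)} = \sqrt{M + \left(15 + 2 M\right) \left(5 + \left(15 + 2 M\right)\right)} = \sqrt{M + \left(15 + 2 M\right) \left(20 + 2 M\right)}$)
$\frac{1}{335467 + A{\left(a{\left(17 \right)} \right)}} = \frac{1}{335467 + \sqrt{300 + 4 \cdot 17^{2} + 71 \cdot 17}} = \frac{1}{335467 + \sqrt{300 + 4 \cdot 289 + 1207}} = \frac{1}{335467 + \sqrt{300 + 1156 + 1207}} = \frac{1}{335467 + \sqrt{2663}}$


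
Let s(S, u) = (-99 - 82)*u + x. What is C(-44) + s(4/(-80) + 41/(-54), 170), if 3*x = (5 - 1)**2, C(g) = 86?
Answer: -92036/3 ≈ -30679.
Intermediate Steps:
x = 16/3 (x = (5 - 1)**2/3 = (1/3)*4**2 = (1/3)*16 = 16/3 ≈ 5.3333)
s(S, u) = 16/3 - 181*u (s(S, u) = (-99 - 82)*u + 16/3 = -181*u + 16/3 = 16/3 - 181*u)
C(-44) + s(4/(-80) + 41/(-54), 170) = 86 + (16/3 - 181*170) = 86 + (16/3 - 30770) = 86 - 92294/3 = -92036/3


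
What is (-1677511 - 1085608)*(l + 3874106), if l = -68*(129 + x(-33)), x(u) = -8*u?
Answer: -10630774304458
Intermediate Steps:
l = -26724 (l = -68*(129 - 8*(-33)) = -68*(129 + 264) = -68*393 = -26724)
(-1677511 - 1085608)*(l + 3874106) = (-1677511 - 1085608)*(-26724 + 3874106) = -2763119*3847382 = -10630774304458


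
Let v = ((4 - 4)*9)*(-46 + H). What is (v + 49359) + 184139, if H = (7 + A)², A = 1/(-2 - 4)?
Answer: 233498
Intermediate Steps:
A = -⅙ (A = 1/(-6) = -⅙ ≈ -0.16667)
H = 1681/36 (H = (7 - ⅙)² = (41/6)² = 1681/36 ≈ 46.694)
v = 0 (v = ((4 - 4)*9)*(-46 + 1681/36) = (0*9)*(25/36) = 0*(25/36) = 0)
(v + 49359) + 184139 = (0 + 49359) + 184139 = 49359 + 184139 = 233498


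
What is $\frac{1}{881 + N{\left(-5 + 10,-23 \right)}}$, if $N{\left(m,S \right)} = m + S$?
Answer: $\frac{1}{863} \approx 0.0011587$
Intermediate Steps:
$N{\left(m,S \right)} = S + m$
$\frac{1}{881 + N{\left(-5 + 10,-23 \right)}} = \frac{1}{881 + \left(-23 + \left(-5 + 10\right)\right)} = \frac{1}{881 + \left(-23 + 5\right)} = \frac{1}{881 - 18} = \frac{1}{863}$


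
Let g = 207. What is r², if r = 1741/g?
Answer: 3031081/42849 ≈ 70.739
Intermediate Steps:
r = 1741/207 ≈ 8.4106
r² = (1741/207)² = 3031081/42849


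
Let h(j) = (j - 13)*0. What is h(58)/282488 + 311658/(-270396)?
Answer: -51943/45066 ≈ -1.1526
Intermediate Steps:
h(j) = 0 (h(j) = (-13 + j)*0 = 0)
h(58)/282488 + 311658/(-270396) = 0/282488 + 311658/(-270396) = 0*(1/282488) + 311658*(-1/270396) = 0 - 51943/45066 = -51943/45066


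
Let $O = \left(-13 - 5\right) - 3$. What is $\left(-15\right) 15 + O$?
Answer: $-246$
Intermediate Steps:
$O = -21$ ($O = -18 - 3 = -21$)
$\left(-15\right) 15 + O = \left(-15\right) 15 - 21 = -225 - 21 = -246$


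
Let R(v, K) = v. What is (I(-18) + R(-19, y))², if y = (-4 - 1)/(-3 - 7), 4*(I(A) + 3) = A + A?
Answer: 961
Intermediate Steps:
I(A) = -3 + A/2 (I(A) = -3 + (A + A)/4 = -3 + (2*A)/4 = -3 + A/2)
y = ½ (y = -5/(-10) = -5*(-⅒) = ½ ≈ 0.50000)
(I(-18) + R(-19, y))² = ((-3 + (½)*(-18)) - 19)² = ((-3 - 9) - 19)² = (-12 - 19)² = (-31)² = 961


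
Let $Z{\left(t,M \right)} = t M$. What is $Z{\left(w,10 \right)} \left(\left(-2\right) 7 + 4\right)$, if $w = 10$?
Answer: $-1000$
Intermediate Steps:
$Z{\left(t,M \right)} = M t$
$Z{\left(w,10 \right)} \left(\left(-2\right) 7 + 4\right) = 10 \cdot 10 \left(\left(-2\right) 7 + 4\right) = 100 \left(-14 + 4\right) = 100 \left(-10\right) = -1000$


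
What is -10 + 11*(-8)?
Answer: -98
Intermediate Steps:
-10 + 11*(-8) = -10 - 88 = -98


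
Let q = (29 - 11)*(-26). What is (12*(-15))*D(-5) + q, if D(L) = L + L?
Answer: 1332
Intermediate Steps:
D(L) = 2*L
q = -468 (q = 18*(-26) = -468)
(12*(-15))*D(-5) + q = (12*(-15))*(2*(-5)) - 468 = -180*(-10) - 468 = 1800 - 468 = 1332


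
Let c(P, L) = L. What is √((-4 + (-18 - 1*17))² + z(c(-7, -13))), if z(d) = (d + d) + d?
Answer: √1482 ≈ 38.497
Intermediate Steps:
z(d) = 3*d (z(d) = 2*d + d = 3*d)
√((-4 + (-18 - 1*17))² + z(c(-7, -13))) = √((-4 + (-18 - 1*17))² + 3*(-13)) = √((-4 + (-18 - 17))² - 39) = √((-4 - 35)² - 39) = √((-39)² - 39) = √(1521 - 39) = √1482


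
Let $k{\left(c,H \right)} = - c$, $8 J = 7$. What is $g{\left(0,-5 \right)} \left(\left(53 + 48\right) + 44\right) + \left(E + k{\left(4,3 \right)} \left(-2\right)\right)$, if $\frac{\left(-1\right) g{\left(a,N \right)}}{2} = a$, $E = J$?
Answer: $\frac{71}{8} \approx 8.875$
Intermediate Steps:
$J = \frac{7}{8}$ ($J = \frac{1}{8} \cdot 7 = \frac{7}{8} \approx 0.875$)
$E = \frac{7}{8} \approx 0.875$
$g{\left(a,N \right)} = - 2 a$
$g{\left(0,-5 \right)} \left(\left(53 + 48\right) + 44\right) + \left(E + k{\left(4,3 \right)} \left(-2\right)\right) = \left(-2\right) 0 \left(\left(53 + 48\right) + 44\right) + \left(\frac{7}{8} + \left(-1\right) 4 \left(-2\right)\right) = 0 \left(101 + 44\right) + \left(\frac{7}{8} - -8\right) = 0 \cdot 145 + \left(\frac{7}{8} + 8\right) = 0 + \frac{71}{8} = \frac{71}{8}$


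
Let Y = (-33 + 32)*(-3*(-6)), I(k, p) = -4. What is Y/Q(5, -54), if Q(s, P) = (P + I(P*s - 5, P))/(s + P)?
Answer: -441/29 ≈ -15.207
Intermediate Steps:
Q(s, P) = (-4 + P)/(P + s) (Q(s, P) = (P - 4)/(s + P) = (-4 + P)/(P + s))
Y = -18 (Y = -1*18 = -18)
Y/Q(5, -54) = -18*(-54 + 5)/(-4 - 54) = -18/(-58/(-49)) = -18/((-1/49*(-58))) = -18/58/49 = -18*49/58 = -441/29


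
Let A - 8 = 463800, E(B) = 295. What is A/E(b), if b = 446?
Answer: 463808/295 ≈ 1572.2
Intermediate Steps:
A = 463808 (A = 8 + 463800 = 463808)
A/E(b) = 463808/295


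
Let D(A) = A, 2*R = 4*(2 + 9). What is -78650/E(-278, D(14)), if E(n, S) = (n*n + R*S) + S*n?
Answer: -143/134 ≈ -1.0672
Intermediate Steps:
R = 22 (R = (4*(2 + 9))/2 = (4*11)/2 = (1/2)*44 = 22)
E(n, S) = n**2 + 22*S + S*n (E(n, S) = (n*n + 22*S) + S*n = (n**2 + 22*S) + S*n = n**2 + 22*S + S*n)
-78650/E(-278, D(14)) = -78650/((-278)**2 + 22*14 + 14*(-278)) = -78650/(77284 + 308 - 3892) = -78650/73700 = -78650*1/73700 = -143/134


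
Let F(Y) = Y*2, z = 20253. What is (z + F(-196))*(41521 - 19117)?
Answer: 444965844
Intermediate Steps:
F(Y) = 2*Y
(z + F(-196))*(41521 - 19117) = (20253 + 2*(-196))*(41521 - 19117) = (20253 - 392)*22404 = 19861*22404 = 444965844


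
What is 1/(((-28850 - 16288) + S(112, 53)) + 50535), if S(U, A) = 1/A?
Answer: 53/286042 ≈ 0.00018529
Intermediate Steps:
1/(((-28850 - 16288) + S(112, 53)) + 50535) = 1/(((-28850 - 16288) + 1/53) + 50535) = 1/((-45138 + 1/53) + 50535) = 1/(-2392313/53 + 50535) = 1/(286042/53) = 53/286042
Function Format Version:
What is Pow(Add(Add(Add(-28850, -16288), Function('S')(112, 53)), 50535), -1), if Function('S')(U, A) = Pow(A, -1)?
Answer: Rational(53, 286042) ≈ 0.00018529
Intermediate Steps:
Pow(Add(Add(Add(-28850, -16288), Function('S')(112, 53)), 50535), -1) = Pow(Add(Add(Add(-28850, -16288), Pow(53, -1)), 50535), -1) = Pow(Add(Add(-45138, Rational(1, 53)), 50535), -1) = Pow(Add(Rational(-2392313, 53), 50535), -1) = Pow(Rational(286042, 53), -1) = Rational(53, 286042)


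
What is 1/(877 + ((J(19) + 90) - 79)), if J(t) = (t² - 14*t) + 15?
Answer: 1/998 ≈ 0.0010020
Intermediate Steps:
J(t) = 15 + t² - 14*t
1/(877 + ((J(19) + 90) - 79)) = 1/(877 + (((15 + 19² - 14*19) + 90) - 79)) = 1/(877 + (((15 + 361 - 266) + 90) - 79)) = 1/(877 + ((110 + 90) - 79)) = 1/(877 + (200 - 79)) = 1/(877 + 121) = 1/998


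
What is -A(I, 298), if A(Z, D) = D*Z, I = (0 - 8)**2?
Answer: -19072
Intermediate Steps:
I = 64 (I = (-8)**2 = 64)
-A(I, 298) = -298*64 = -1*19072 = -19072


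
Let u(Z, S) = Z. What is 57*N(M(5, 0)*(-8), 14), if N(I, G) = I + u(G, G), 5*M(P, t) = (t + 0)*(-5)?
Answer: 798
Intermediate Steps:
M(P, t) = -t (M(P, t) = ((t + 0)*(-5))/5 = (t*(-5))/5 = (-5*t)/5 = -t)
N(I, G) = G + I (N(I, G) = I + G = G + I)
57*N(M(5, 0)*(-8), 14) = 57*(14 - 1*0*(-8)) = 57*(14 + 0*(-8)) = 57*(14 + 0) = 57*14 = 798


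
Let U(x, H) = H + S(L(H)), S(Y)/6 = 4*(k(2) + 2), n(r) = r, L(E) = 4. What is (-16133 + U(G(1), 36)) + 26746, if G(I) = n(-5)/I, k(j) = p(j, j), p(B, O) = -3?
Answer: 10625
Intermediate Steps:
k(j) = -3
G(I) = -5/I
S(Y) = -24 (S(Y) = 6*(4*(-3 + 2)) = 6*(4*(-1)) = 6*(-4) = -24)
U(x, H) = -24 + H (U(x, H) = H - 24 = -24 + H)
(-16133 + U(G(1), 36)) + 26746 = (-16133 + (-24 + 36)) + 26746 = (-16133 + 12) + 26746 = -16121 + 26746 = 10625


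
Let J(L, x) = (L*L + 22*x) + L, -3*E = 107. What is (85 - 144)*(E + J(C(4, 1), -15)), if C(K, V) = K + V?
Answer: 59413/3 ≈ 19804.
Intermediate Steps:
E = -107/3 (E = -1/3*107 = -107/3 ≈ -35.667)
J(L, x) = L + L**2 + 22*x (J(L, x) = (L**2 + 22*x) + L = L + L**2 + 22*x)
(85 - 144)*(E + J(C(4, 1), -15)) = (85 - 144)*(-107/3 + ((4 + 1) + (4 + 1)**2 + 22*(-15))) = -59*(-107/3 + (5 + 5**2 - 330)) = -59*(-107/3 + (5 + 25 - 330)) = -59*(-107/3 - 300) = -59*(-1007/3) = 59413/3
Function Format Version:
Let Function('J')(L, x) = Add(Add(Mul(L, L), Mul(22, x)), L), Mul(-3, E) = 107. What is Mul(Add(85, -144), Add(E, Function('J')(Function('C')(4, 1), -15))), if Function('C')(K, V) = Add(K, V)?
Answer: Rational(59413, 3) ≈ 19804.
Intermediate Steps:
E = Rational(-107, 3) (E = Mul(Rational(-1, 3), 107) = Rational(-107, 3) ≈ -35.667)
Function('J')(L, x) = Add(L, Pow(L, 2), Mul(22, x)) (Function('J')(L, x) = Add(Add(Pow(L, 2), Mul(22, x)), L) = Add(L, Pow(L, 2), Mul(22, x)))
Mul(Add(85, -144), Add(E, Function('J')(Function('C')(4, 1), -15))) = Mul(Add(85, -144), Add(Rational(-107, 3), Add(Add(4, 1), Pow(Add(4, 1), 2), Mul(22, -15)))) = Mul(-59, Add(Rational(-107, 3), Add(5, Pow(5, 2), -330))) = Mul(-59, Add(Rational(-107, 3), Add(5, 25, -330))) = Mul(-59, Add(Rational(-107, 3), -300)) = Mul(-59, Rational(-1007, 3)) = Rational(59413, 3)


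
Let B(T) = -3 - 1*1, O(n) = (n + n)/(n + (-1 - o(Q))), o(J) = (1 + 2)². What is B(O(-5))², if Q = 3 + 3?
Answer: 16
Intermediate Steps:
Q = 6
o(J) = 9 (o(J) = 3² = 9)
O(n) = 2*n/(-10 + n) (O(n) = (n + n)/(n + (-1 - 1*9)) = (2*n)/(n + (-1 - 9)) = (2*n)/(n - 10) = (2*n)/(-10 + n) = 2*n/(-10 + n))
B(T) = -4 (B(T) = -3 - 1 = -4)
B(O(-5))² = (-4)² = 16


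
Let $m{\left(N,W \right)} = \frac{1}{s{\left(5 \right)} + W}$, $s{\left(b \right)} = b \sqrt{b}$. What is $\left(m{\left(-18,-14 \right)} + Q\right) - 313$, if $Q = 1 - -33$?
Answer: $- \frac{19823}{71} - \frac{5 \sqrt{5}}{71} \approx -279.35$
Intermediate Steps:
$s{\left(b \right)} = b^{\frac{3}{2}}$
$m{\left(N,W \right)} = \frac{1}{W + 5 \sqrt{5}}$ ($m{\left(N,W \right)} = \frac{1}{5^{\frac{3}{2}} + W} = \frac{1}{5 \sqrt{5} + W} = \frac{1}{W + 5 \sqrt{5}}$)
$Q = 34$ ($Q = 1 + 33 = 34$)
$\left(m{\left(-18,-14 \right)} + Q\right) - 313 = \left(\frac{1}{-14 + 5 \sqrt{5}} + 34\right) - 313 = \left(34 + \frac{1}{-14 + 5 \sqrt{5}}\right) - 313 = -279 + \frac{1}{-14 + 5 \sqrt{5}}$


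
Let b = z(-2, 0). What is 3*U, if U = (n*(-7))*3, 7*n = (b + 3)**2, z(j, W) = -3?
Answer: 0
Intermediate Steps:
b = -3
n = 0 (n = (-3 + 3)**2/7 = (1/7)*0**2 = (1/7)*0 = 0)
U = 0 (U = (0*(-7))*3 = 0*3 = 0)
3*U = 3*0 = 0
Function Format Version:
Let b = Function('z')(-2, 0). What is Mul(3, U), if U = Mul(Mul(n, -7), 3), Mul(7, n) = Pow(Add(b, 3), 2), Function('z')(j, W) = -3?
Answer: 0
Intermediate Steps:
b = -3
n = 0 (n = Mul(Rational(1, 7), Pow(Add(-3, 3), 2)) = Mul(Rational(1, 7), Pow(0, 2)) = Mul(Rational(1, 7), 0) = 0)
U = 0 (U = Mul(Mul(0, -7), 3) = Mul(0, 3) = 0)
Mul(3, U) = Mul(3, 0) = 0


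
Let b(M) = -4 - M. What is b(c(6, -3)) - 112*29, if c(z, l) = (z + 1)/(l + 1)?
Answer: -6497/2 ≈ -3248.5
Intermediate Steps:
c(z, l) = (1 + z)/(1 + l)
b(c(6, -3)) - 112*29 = (-4 - (1 + 6)/(1 - 3)) - 112*29 = (-4 - 7/(-2)) - 3248 = (-4 - (-1)*7/2) - 3248 = (-4 - 1*(-7/2)) - 3248 = (-4 + 7/2) - 3248 = -½ - 3248 = -6497/2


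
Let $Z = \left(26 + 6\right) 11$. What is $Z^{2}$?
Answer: $123904$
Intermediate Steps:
$Z = 352$ ($Z = 32 \cdot 11 = 352$)
$Z^{2} = 352^{2} = 123904$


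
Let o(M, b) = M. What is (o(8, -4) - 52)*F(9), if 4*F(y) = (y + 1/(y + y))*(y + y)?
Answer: -1793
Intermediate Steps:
F(y) = y*(y + 1/(2*y))/2 (F(y) = ((y + 1/(y + y))*(y + y))/4 = ((y + 1/(2*y))*(2*y))/4 = (2*y*(y + 1/(2*y)))/4 = y*(y + 1/(2*y))/2)
(o(8, -4) - 52)*F(9) = (8 - 52)*(¼ + (½)*9²) = -44*(¼ + (½)*81) = -44*(¼ + 81/2) = -44*163/4 = -1793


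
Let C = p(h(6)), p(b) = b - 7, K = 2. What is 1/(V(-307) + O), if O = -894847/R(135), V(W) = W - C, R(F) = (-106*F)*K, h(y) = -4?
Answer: -28620/7576673 ≈ -0.0037774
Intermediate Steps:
p(b) = -7 + b
R(F) = -212*F (R(F) = -106*F*2 = -212*F)
C = -11 (C = -7 - 4 = -11)
V(W) = 11 + W (V(W) = W - 1*(-11) = W + 11 = 11 + W)
O = 894847/28620 (O = -894847/((-212*135)) = -894847/(-28620) = -894847*(-1/28620) = 894847/28620 ≈ 31.266)
1/(V(-307) + O) = 1/((11 - 307) + 894847/28620) = 1/(-296 + 894847/28620) = 1/(-7576673/28620) = -28620/7576673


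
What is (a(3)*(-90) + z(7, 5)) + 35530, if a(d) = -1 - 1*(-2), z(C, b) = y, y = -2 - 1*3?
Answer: 35435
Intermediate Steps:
y = -5 (y = -2 - 3 = -5)
z(C, b) = -5
a(d) = 1 (a(d) = -1 + 2 = 1)
(a(3)*(-90) + z(7, 5)) + 35530 = (1*(-90) - 5) + 35530 = (-90 - 5) + 35530 = -95 + 35530 = 35435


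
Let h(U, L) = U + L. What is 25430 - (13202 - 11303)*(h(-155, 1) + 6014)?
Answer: -11102710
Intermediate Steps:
h(U, L) = L + U
25430 - (13202 - 11303)*(h(-155, 1) + 6014) = 25430 - (13202 - 11303)*((1 - 155) + 6014) = 25430 - 1899*(-154 + 6014) = 25430 - 1899*5860 = 25430 - 1*11128140 = 25430 - 11128140 = -11102710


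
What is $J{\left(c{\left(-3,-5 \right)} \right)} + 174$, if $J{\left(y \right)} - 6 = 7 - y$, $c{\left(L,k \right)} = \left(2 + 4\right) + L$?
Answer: $184$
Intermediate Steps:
$c{\left(L,k \right)} = 6 + L$
$J{\left(y \right)} = 13 - y$ ($J{\left(y \right)} = 6 - \left(-7 + y\right) = 13 - y$)
$J{\left(c{\left(-3,-5 \right)} \right)} + 174 = \left(13 - \left(6 - 3\right)\right) + 174 = \left(13 - 3\right) + 174 = 10 + 174 = 184$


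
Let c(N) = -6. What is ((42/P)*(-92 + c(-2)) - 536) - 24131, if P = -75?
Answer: -615303/25 ≈ -24612.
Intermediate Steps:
((42/P)*(-92 + c(-2)) - 536) - 24131 = ((42/(-75))*(-92 - 6) - 536) - 24131 = ((42*(-1/75))*(-98) - 536) - 24131 = (-14/25*(-98) - 536) - 24131 = (1372/25 - 536) - 24131 = -12028/25 - 24131 = -615303/25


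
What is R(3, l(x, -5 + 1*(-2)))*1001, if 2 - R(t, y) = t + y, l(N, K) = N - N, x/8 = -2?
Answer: -1001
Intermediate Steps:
x = -16 (x = 8*(-2) = -16)
l(N, K) = 0
R(t, y) = 2 - t - y (R(t, y) = 2 - (t + y) = 2 + (-t - y) = 2 - t - y)
R(3, l(x, -5 + 1*(-2)))*1001 = (2 - 1*3 - 1*0)*1001 = (2 - 3 + 0)*1001 = -1*1001 = -1001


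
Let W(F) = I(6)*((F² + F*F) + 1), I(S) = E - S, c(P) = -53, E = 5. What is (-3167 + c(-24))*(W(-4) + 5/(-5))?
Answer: 109480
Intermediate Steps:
I(S) = 5 - S
W(F) = -1 - 2*F² (W(F) = (5 - 1*6)*((F² + F*F) + 1) = (5 - 6)*((F² + F²) + 1) = -(2*F² + 1) = -(1 + 2*F²) = -1 - 2*F²)
(-3167 + c(-24))*(W(-4) + 5/(-5)) = (-3167 - 53)*((-1 - 2*(-4)²) + 5/(-5)) = -3220*((-1 - 2*16) + 5*(-⅕)) = -3220*((-1 - 32) - 1) = -3220*(-33 - 1) = -3220*(-34) = 109480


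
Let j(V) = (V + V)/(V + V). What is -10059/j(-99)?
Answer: -10059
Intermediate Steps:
j(V) = 1 (j(V) = (2*V)/((2*V)) = (2*V)*(1/(2*V)) = 1)
-10059/j(-99) = -10059/1 = -10059*1 = -10059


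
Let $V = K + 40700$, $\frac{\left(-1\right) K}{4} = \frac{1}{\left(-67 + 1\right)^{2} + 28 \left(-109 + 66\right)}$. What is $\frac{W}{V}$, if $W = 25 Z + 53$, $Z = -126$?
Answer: $- \frac{2440436}{32071599} \approx -0.076093$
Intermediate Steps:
$K = - \frac{1}{788}$ ($K = - \frac{4}{\left(-67 + 1\right)^{2} + 28 \left(-109 + 66\right)} = - \frac{4}{\left(-66\right)^{2} + 28 \left(-43\right)} = - \frac{4}{4356 - 1204} = - \frac{4}{3152} = \left(-4\right) \frac{1}{3152} = - \frac{1}{788} \approx -0.001269$)
$W = -3097$ ($W = 25 \left(-126\right) + 53 = -3150 + 53 = -3097$)
$V = \frac{32071599}{788}$ ($V = - \frac{1}{788} + 40700 = \frac{32071599}{788} \approx 40700.0$)
$\frac{W}{V} = - \frac{3097}{\frac{32071599}{788}} = \left(-3097\right) \frac{788}{32071599} = - \frac{2440436}{32071599}$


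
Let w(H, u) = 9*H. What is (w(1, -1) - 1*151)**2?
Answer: 20164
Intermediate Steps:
(w(1, -1) - 1*151)**2 = (9*1 - 1*151)**2 = (9 - 151)**2 = (-142)**2 = 20164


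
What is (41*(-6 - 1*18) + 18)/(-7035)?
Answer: 46/335 ≈ 0.13731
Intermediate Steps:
(41*(-6 - 1*18) + 18)/(-7035) = (41*(-6 - 18) + 18)*(-1/7035) = (41*(-24) + 18)*(-1/7035) = (-984 + 18)*(-1/7035) = -966*(-1/7035) = 46/335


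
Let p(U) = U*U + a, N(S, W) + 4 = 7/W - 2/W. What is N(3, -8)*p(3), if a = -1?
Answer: -37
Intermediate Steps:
N(S, W) = -4 + 5/W (N(S, W) = -4 + (7/W - 2/W) = -4 + 5/W)
p(U) = -1 + U**2 (p(U) = U*U - 1 = U**2 - 1 = -1 + U**2)
N(3, -8)*p(3) = (-4 + 5/(-8))*(-1 + 3**2) = (-4 + 5*(-1/8))*(-1 + 9) = (-4 - 5/8)*8 = -37/8*8 = -37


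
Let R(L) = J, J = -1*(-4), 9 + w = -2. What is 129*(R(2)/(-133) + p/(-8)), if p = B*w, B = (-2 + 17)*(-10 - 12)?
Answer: -31142019/532 ≈ -58538.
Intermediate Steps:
w = -11 (w = -9 - 2 = -11)
B = -330 (B = 15*(-22) = -330)
J = 4
R(L) = 4
p = 3630 (p = -330*(-11) = 3630)
129*(R(2)/(-133) + p/(-8)) = 129*(4/(-133) + 3630/(-8)) = 129*(4*(-1/133) + 3630*(-⅛)) = 129*(-4/133 - 1815/4) = 129*(-241411/532) = -31142019/532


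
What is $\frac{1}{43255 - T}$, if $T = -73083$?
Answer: $\frac{1}{116338} \approx 8.5956 \cdot 10^{-6}$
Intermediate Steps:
$\frac{1}{43255 - T} = \frac{1}{43255 - -73083} = \frac{1}{43255 + 73083} = \frac{1}{116338}$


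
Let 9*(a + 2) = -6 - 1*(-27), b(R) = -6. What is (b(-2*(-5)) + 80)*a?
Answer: 74/3 ≈ 24.667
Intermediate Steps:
a = 1/3 (a = -2 + (-6 - 1*(-27))/9 = -2 + (-6 + 27)/9 = -2 + (1/9)*21 = -2 + 7/3 = 1/3 ≈ 0.33333)
(b(-2*(-5)) + 80)*a = (-6 + 80)*(1/3) = 74*(1/3) = 74/3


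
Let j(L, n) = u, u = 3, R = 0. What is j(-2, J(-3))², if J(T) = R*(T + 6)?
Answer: 9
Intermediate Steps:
J(T) = 0 (J(T) = 0*(T + 6) = 0*(6 + T) = 0)
j(L, n) = 3
j(-2, J(-3))² = 3² = 9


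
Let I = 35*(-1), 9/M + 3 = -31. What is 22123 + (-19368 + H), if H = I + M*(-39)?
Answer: 92831/34 ≈ 2730.3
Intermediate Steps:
M = -9/34 (M = 9/(-3 - 31) = 9/(-34) = 9*(-1/34) = -9/34 ≈ -0.26471)
I = -35
H = -839/34 (H = -35 - 9/34*(-39) = -35 + 351/34 = -839/34 ≈ -24.676)
22123 + (-19368 + H) = 22123 + (-19368 - 839/34) = 22123 - 659351/34 = 92831/34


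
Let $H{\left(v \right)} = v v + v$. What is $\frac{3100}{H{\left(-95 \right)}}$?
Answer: $\frac{310}{893} \approx 0.34714$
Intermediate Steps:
$H{\left(v \right)} = v + v^{2}$ ($H{\left(v \right)} = v^{2} + v = v + v^{2}$)
$\frac{3100}{H{\left(-95 \right)}} = \frac{3100}{\left(-95\right) \left(1 - 95\right)} = \frac{3100}{\left(-95\right) \left(-94\right)} = \frac{3100}{8930} = 3100 \cdot \frac{1}{8930} = \frac{310}{893}$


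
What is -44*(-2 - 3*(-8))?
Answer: -968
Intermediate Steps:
-44*(-2 - 3*(-8)) = -44*(-2 + 24) = -44*22 = -1*968 = -968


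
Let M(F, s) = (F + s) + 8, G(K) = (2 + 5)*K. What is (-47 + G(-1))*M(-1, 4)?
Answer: -594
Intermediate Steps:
G(K) = 7*K
M(F, s) = 8 + F + s
(-47 + G(-1))*M(-1, 4) = (-47 + 7*(-1))*(8 - 1 + 4) = (-47 - 7)*11 = -54*11 = -594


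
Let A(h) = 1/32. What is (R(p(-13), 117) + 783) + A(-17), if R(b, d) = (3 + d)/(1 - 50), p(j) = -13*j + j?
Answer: 1223953/1568 ≈ 780.58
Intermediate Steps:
A(h) = 1/32
p(j) = -12*j
R(b, d) = -3/49 - d/49 (R(b, d) = (3 + d)/(-49) = (3 + d)*(-1/49) = -3/49 - d/49)
(R(p(-13), 117) + 783) + A(-17) = ((-3/49 - 1/49*117) + 783) + 1/32 = ((-3/49 - 117/49) + 783) + 1/32 = (-120/49 + 783) + 1/32 = 38247/49 + 1/32 = 1223953/1568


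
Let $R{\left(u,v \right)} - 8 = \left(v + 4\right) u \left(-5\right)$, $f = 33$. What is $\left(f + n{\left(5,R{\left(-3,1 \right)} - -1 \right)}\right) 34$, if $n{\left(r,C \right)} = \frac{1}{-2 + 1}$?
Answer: $1088$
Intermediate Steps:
$R{\left(u,v \right)} = 8 - 5 u \left(4 + v\right)$ ($R{\left(u,v \right)} = 8 + \left(v + 4\right) u \left(-5\right) = 8 + \left(4 + v\right) u \left(-5\right) = 8 + u \left(4 + v\right) \left(-5\right) = 8 - 5 u \left(4 + v\right)$)
$n{\left(r,C \right)} = -1$ ($n{\left(r,C \right)} = \frac{1}{-1} = -1$)
$\left(f + n{\left(5,R{\left(-3,1 \right)} - -1 \right)}\right) 34 = \left(33 - 1\right) 34 = 32 \cdot 34 = 1088$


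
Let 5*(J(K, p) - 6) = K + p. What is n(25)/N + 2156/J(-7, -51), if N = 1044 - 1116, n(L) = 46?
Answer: -13883/36 ≈ -385.64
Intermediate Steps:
J(K, p) = 6 + K/5 + p/5 (J(K, p) = 6 + (K + p)/5 = 6 + (K/5 + p/5) = 6 + K/5 + p/5)
N = -72
n(25)/N + 2156/J(-7, -51) = 46/(-72) + 2156/(6 + (1/5)*(-7) + (1/5)*(-51)) = 46*(-1/72) + 2156/(6 - 7/5 - 51/5) = -23/36 + 2156/(-28/5) = -23/36 + 2156*(-5/28) = -23/36 - 385 = -13883/36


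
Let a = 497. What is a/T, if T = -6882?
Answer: -497/6882 ≈ -0.072217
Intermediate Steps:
a/T = 497/(-6882) = 497*(-1/6882) = -497/6882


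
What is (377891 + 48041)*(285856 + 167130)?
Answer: 192941232952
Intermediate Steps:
(377891 + 48041)*(285856 + 167130) = 425932*452986 = 192941232952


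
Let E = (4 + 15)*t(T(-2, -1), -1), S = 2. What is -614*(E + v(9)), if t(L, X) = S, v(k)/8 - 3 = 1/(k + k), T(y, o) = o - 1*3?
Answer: -345068/9 ≈ -38341.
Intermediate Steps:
T(y, o) = -3 + o (T(y, o) = o - 3 = -3 + o)
v(k) = 24 + 4/k (v(k) = 24 + 8/(k + k) = 24 + 8/((2*k)) = 24 + 8*(1/(2*k)) = 24 + 4/k)
t(L, X) = 2
E = 38 (E = (4 + 15)*2 = 19*2 = 38)
-614*(E + v(9)) = -614*(38 + (24 + 4/9)) = -614*(38 + 220/9) = -614*562/9 = -345068/9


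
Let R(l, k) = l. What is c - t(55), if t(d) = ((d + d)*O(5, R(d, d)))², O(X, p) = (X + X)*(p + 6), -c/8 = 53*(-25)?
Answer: -4502399400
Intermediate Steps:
c = 10600 (c = -424*(-25) = -8*(-1325) = 10600)
O(X, p) = 2*X*(6 + p) (O(X, p) = (2*X)*(6 + p) = 2*X*(6 + p))
t(d) = 4*d²*(60 + 10*d)² (t(d) = ((d + d)*(2*5*(6 + d)))² = ((2*d)*(60 + 10*d))² = (2*d*(60 + 10*d))² = 4*d²*(60 + 10*d)²)
c - t(55) = 10600 - 400*55²*(6 + 55)² = 10600 - 400*3025*61² = 10600 - 400*3025*3721 = 10600 - 1*4502410000 = 10600 - 4502410000 = -4502399400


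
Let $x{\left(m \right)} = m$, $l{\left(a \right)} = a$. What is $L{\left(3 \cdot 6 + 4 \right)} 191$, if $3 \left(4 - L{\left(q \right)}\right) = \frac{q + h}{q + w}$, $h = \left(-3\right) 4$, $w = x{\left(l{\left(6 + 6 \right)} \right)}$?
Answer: $\frac{38009}{51} \approx 745.27$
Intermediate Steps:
$w = 12$ ($w = 6 + 6 = 12$)
$h = -12$
$L{\left(q \right)} = 4 - \frac{-12 + q}{3 \left(12 + q\right)}$ ($L{\left(q \right)} = 4 - \frac{\left(q - 12\right) \frac{1}{q + 12}}{3} = 4 - \frac{\left(-12 + q\right) \frac{1}{12 + q}}{3} = 4 - \frac{\frac{1}{12 + q} \left(-12 + q\right)}{3} = 4 - \frac{-12 + q}{3 \left(12 + q\right)}$)
$L{\left(3 \cdot 6 + 4 \right)} 191 = \frac{156 + 11 \left(3 \cdot 6 + 4\right)}{3 \left(12 + \left(3 \cdot 6 + 4\right)\right)} 191 = \frac{156 + 11 \left(18 + 4\right)}{3 \left(12 + \left(18 + 4\right)\right)} 191 = \frac{156 + 11 \cdot 22}{3 \left(12 + 22\right)} 191 = \frac{156 + 242}{3 \cdot 34} \cdot 191 = \frac{1}{3} \cdot \frac{1}{34} \cdot 398 \cdot 191 = \frac{199}{51} \cdot 191 = \frac{38009}{51}$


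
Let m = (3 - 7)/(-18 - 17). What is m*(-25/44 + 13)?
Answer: 547/385 ≈ 1.4208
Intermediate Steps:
m = 4/35 (m = -4/(-35) = -4*(-1/35) = 4/35 ≈ 0.11429)
m*(-25/44 + 13) = 4*(-25/44 + 13)/35 = (4/35)*(547/44) = 547/385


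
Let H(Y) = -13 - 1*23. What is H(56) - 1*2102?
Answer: -2138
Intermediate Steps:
H(Y) = -36 (H(Y) = -13 - 23 = -36)
H(56) - 1*2102 = -36 - 1*2102 = -36 - 2102 = -2138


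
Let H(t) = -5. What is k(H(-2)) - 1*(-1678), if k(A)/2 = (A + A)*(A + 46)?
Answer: 858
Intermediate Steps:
k(A) = 4*A*(46 + A) (k(A) = 2*((A + A)*(A + 46)) = 2*((2*A)*(46 + A)) = 2*(2*A*(46 + A)) = 4*A*(46 + A))
k(H(-2)) - 1*(-1678) = 4*(-5)*(46 - 5) - 1*(-1678) = 4*(-5)*41 + 1678 = -820 + 1678 = 858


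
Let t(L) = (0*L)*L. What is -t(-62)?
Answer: 0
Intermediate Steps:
t(L) = 0 (t(L) = 0*L = 0)
-t(-62) = -1*0 = 0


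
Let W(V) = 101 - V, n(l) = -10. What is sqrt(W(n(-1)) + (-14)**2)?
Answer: sqrt(307) ≈ 17.521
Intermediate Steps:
sqrt(W(n(-1)) + (-14)**2) = sqrt((101 - 1*(-10)) + (-14)**2) = sqrt((101 + 10) + 196) = sqrt(111 + 196) = sqrt(307)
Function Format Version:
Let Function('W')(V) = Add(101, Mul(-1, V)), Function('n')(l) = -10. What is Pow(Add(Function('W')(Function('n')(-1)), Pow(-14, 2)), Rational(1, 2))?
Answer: Pow(307, Rational(1, 2)) ≈ 17.521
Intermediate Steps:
Pow(Add(Function('W')(Function('n')(-1)), Pow(-14, 2)), Rational(1, 2)) = Pow(Add(Add(101, Mul(-1, -10)), Pow(-14, 2)), Rational(1, 2)) = Pow(Add(Add(101, 10), 196), Rational(1, 2)) = Pow(Add(111, 196), Rational(1, 2)) = Pow(307, Rational(1, 2))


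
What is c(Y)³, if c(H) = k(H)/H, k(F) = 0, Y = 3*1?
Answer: 0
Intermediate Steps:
Y = 3
c(H) = 0 (c(H) = 0/H = 0)
c(Y)³ = 0³ = 0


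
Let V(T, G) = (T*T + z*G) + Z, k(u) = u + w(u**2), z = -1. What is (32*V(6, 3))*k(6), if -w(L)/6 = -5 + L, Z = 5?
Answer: -218880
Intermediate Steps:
w(L) = 30 - 6*L (w(L) = -6*(-5 + L) = 30 - 6*L)
k(u) = 30 + u - 6*u**2 (k(u) = u + (30 - 6*u**2) = 30 + u - 6*u**2)
V(T, G) = 5 + T**2 - G (V(T, G) = (T*T - G) + 5 = (T**2 - G) + 5 = 5 + T**2 - G)
(32*V(6, 3))*k(6) = (32*(5 + 6**2 - 1*3))*(30 + 6 - 6*6**2) = (32*(5 + 36 - 3))*(30 + 6 - 6*36) = (32*38)*(30 + 6 - 216) = 1216*(-180) = -218880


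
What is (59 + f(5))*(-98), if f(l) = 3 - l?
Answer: -5586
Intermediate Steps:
(59 + f(5))*(-98) = (59 + (3 - 1*5))*(-98) = (59 + (3 - 5))*(-98) = (59 - 2)*(-98) = 57*(-98) = -5586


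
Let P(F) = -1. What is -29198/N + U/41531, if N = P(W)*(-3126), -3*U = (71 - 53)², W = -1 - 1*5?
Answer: -606479873/64912953 ≈ -9.3430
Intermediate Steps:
W = -6 (W = -1 - 5 = -6)
U = -108 (U = -(71 - 53)²/3 = -⅓*18² = -⅓*324 = -108)
N = 3126 (N = -1*(-3126) = 3126)
-29198/N + U/41531 = -29198/3126 - 108/41531 = -29198*1/3126 - 108*1/41531 = -14599/1563 - 108/41531 = -606479873/64912953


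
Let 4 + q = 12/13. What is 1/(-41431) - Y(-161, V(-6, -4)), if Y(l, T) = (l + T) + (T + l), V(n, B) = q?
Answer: 13595741/41431 ≈ 328.15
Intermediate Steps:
q = -40/13 (q = -4 + 12/13 = -40/13 ≈ -3.0769)
V(n, B) = -40/13
Y(l, T) = 2*T + 2*l (Y(l, T) = (T + l) + (T + l) = 2*T + 2*l)
1/(-41431) - Y(-161, V(-6, -4)) = 1/(-41431) - (2*(-40/13) + 2*(-161)) = -1/41431 - (-80/13 - 322) = -1/41431 - 1*(-4266/13) = -1/41431 + 4266/13 = 13595741/41431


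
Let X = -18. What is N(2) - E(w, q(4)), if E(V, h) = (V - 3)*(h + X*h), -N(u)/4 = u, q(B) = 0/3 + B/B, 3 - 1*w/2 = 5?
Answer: -127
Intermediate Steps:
w = -4 (w = 6 - 2*5 = 6 - 10 = -4)
q(B) = 1 (q(B) = 0*(⅓) + 1 = 0 + 1 = 1)
N(u) = -4*u
E(V, h) = -17*h*(-3 + V) (E(V, h) = (V - 3)*(h - 18*h) = (-3 + V)*(-17*h) = -17*h*(-3 + V))
N(2) - E(w, q(4)) = -4*2 - 17*(3 - 1*(-4)) = -8 - 17*(3 + 4) = -8 - 17*7 = -8 - 1*119 = -8 - 119 = -127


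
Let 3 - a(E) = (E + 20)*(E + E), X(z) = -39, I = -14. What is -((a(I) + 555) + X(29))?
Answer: -687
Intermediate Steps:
a(E) = 3 - 2*E*(20 + E) (a(E) = 3 - (E + 20)*(E + E) = 3 - (20 + E)*2*E = 3 - 2*E*(20 + E))
-((a(I) + 555) + X(29)) = -(((3 - 40*(-14) - 2*(-14)**2) + 555) - 39) = -(((3 + 560 - 2*196) + 555) - 39) = -(((3 + 560 - 392) + 555) - 39) = -((171 + 555) - 39) = -(726 - 39) = -1*687 = -687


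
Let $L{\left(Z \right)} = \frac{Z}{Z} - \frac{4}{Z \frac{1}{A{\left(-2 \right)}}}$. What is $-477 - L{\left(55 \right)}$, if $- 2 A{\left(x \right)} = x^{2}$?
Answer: $- \frac{26298}{55} \approx -478.15$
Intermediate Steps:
$A{\left(x \right)} = - \frac{x^{2}}{2}$
$L{\left(Z \right)} = 1 + \frac{8}{Z}$ ($L{\left(Z \right)} = \frac{Z}{Z} - \frac{4}{Z \frac{1}{\left(- \frac{1}{2}\right) \left(-2\right)^{2}}} = 1 - \frac{4}{Z \frac{1}{\left(- \frac{1}{2}\right) 4}} = 1 - \frac{4}{Z \frac{1}{-2}} = 1 - \frac{4}{Z \left(- \frac{1}{2}\right)} = 1 - \frac{4}{\left(- \frac{1}{2}\right) Z} = 1 - 4 \left(- \frac{2}{Z}\right) = 1 + \frac{8}{Z}$)
$-477 - L{\left(55 \right)} = -477 - \frac{8 + 55}{55} = -477 - \frac{1}{55} \cdot 63 = -477 - \frac{63}{55} = - \frac{26298}{55}$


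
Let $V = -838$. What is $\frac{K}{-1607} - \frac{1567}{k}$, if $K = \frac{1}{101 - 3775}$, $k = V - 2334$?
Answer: $\frac{4625878039}{9363931148} \approx 0.49401$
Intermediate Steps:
$k = -3172$ ($k = -838 - 2334 = -3172$)
$K = - \frac{1}{3674}$ ($K = \frac{1}{-3674} = - \frac{1}{3674} \approx -0.00027218$)
$\frac{K}{-1607} - \frac{1567}{k} = - \frac{1}{3674 \left(-1607\right)} - \frac{1567}{-3172} = \left(- \frac{1}{3674}\right) \left(- \frac{1}{1607}\right) - - \frac{1567}{3172} = \frac{1}{5904118} + \frac{1567}{3172} = \frac{4625878039}{9363931148}$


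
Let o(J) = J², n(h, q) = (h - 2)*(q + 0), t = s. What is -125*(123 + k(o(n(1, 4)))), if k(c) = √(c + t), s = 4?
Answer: -15375 - 250*√5 ≈ -15934.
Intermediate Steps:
t = 4
n(h, q) = q*(-2 + h) (n(h, q) = (-2 + h)*q = q*(-2 + h))
k(c) = √(4 + c) (k(c) = √(c + 4) = √(4 + c))
-125*(123 + k(o(n(1, 4)))) = -125*(123 + √(4 + (4*(-2 + 1))²)) = -125*(123 + √(4 + (4*(-1))²)) = -125*(123 + √(4 + (-4)²)) = -125*(123 + √(4 + 16)) = -125*(123 + √20) = -125*(123 + 2*√5) = -15375 - 250*√5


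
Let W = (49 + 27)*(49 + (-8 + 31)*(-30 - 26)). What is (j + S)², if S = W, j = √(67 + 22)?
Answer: (94164 - √89)² ≈ 8.8651e+9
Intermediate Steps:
j = √89 ≈ 9.4340
W = -94164 (W = 76*(49 + 23*(-56)) = 76*(49 - 1288) = 76*(-1239) = -94164)
S = -94164
(j + S)² = (√89 - 94164)² = (-94164 + √89)²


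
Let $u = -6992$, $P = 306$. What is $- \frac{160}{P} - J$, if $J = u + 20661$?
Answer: $- \frac{2091437}{153} \approx -13670.0$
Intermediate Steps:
$J = 13669$ ($J = -6992 + 20661 = 13669$)
$- \frac{160}{P} - J = - \frac{160}{306} - 13669 = \left(-160\right) \frac{1}{306} - 13669 = - \frac{80}{153} - 13669 = - \frac{2091437}{153}$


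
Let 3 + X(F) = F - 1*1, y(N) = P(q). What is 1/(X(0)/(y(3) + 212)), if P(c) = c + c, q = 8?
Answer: -57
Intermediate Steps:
P(c) = 2*c
y(N) = 16 (y(N) = 2*8 = 16)
X(F) = -4 + F (X(F) = -3 + (F - 1*1) = -3 + (F - 1) = -3 + (-1 + F) = -4 + F)
1/(X(0)/(y(3) + 212)) = 1/((-4 + 0)/(16 + 212)) = 1/(-4/228) = 1/(-4*1/228) = 1/(-1/57) = -57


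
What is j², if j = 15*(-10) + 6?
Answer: 20736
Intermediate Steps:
j = -144 (j = -150 + 6 = -144)
j² = (-144)² = 20736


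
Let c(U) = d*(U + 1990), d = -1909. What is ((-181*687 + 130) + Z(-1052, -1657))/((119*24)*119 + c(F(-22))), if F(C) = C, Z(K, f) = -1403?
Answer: 31405/854262 ≈ 0.036763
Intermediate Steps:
c(U) = -3798910 - 1909*U (c(U) = -1909*(U + 1990) = -1909*(1990 + U) = -3798910 - 1909*U)
((-181*687 + 130) + Z(-1052, -1657))/((119*24)*119 + c(F(-22))) = ((-181*687 + 130) - 1403)/((119*24)*119 + (-3798910 - 1909*(-22))) = ((-124347 + 130) - 1403)/(2856*119 + (-3798910 + 41998)) = (-124217 - 1403)/(339864 - 3756912) = -125620/(-3417048) = -125620*(-1/3417048) = 31405/854262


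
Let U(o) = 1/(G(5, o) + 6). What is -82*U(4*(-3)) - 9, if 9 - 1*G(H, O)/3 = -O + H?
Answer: -40/9 ≈ -4.4444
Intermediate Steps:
G(H, O) = 27 - 3*H + 3*O (G(H, O) = 27 - 3*(-O + H) = 27 - 3*(H - O) = 27 + (-3*H + 3*O) = 27 - 3*H + 3*O)
U(o) = 1/(18 + 3*o) (U(o) = 1/((27 - 3*5 + 3*o) + 6) = 1/((27 - 15 + 3*o) + 6) = 1/((12 + 3*o) + 6) = 1/(18 + 3*o))
-82*U(4*(-3)) - 9 = -82/(3*(6 + 4*(-3))) - 9 = -82/(3*(6 - 12)) - 9 = -82/(3*(-6)) - 9 = -82*(-1)/(3*6) - 9 = -82*(-1/18) - 9 = 41/9 - 9 = -40/9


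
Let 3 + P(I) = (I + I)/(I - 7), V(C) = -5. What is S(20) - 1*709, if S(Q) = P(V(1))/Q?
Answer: -85093/120 ≈ -709.11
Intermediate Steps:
P(I) = -3 + 2*I/(-7 + I) (P(I) = -3 + (I + I)/(I - 7) = -3 + (2*I)/(-7 + I) = -3 + 2*I/(-7 + I))
S(Q) = -13/(6*Q) (S(Q) = ((21 - 1*(-5))/(-7 - 5))/Q = ((21 + 5)/(-12))/Q = (-1/12*26)/Q = -13/(6*Q))
S(20) - 1*709 = -13/6/20 - 1*709 = -13/6*1/20 - 709 = -13/120 - 709 = -85093/120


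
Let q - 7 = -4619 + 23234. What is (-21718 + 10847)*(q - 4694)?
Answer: -151411288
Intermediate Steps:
q = 18622 (q = 7 + (-4619 + 23234) = 7 + 18615 = 18622)
(-21718 + 10847)*(q - 4694) = (-21718 + 10847)*(18622 - 4694) = -10871*13928 = -151411288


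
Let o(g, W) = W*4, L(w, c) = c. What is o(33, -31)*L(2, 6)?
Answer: -744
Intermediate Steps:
o(g, W) = 4*W
o(33, -31)*L(2, 6) = (4*(-31))*6 = -124*6 = -744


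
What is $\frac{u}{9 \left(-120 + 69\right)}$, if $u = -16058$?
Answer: $\frac{16058}{459} \approx 34.985$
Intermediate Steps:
$\frac{u}{9 \left(-120 + 69\right)} = - \frac{16058}{9 \left(-120 + 69\right)} = - \frac{16058}{9 \left(-51\right)} = - \frac{16058}{-459} = \left(-16058\right) \left(- \frac{1}{459}\right) = \frac{16058}{459}$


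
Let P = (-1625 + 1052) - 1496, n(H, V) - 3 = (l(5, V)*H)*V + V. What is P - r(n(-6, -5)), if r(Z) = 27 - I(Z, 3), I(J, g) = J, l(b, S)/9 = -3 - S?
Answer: -1558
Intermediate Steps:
l(b, S) = -27 - 9*S (l(b, S) = 9*(-3 - S) = -27 - 9*S)
n(H, V) = 3 + V + H*V*(-27 - 9*V) (n(H, V) = 3 + (((-27 - 9*V)*H)*V + V) = 3 + ((H*(-27 - 9*V))*V + V) = 3 + (H*V*(-27 - 9*V) + V) = 3 + (V + H*V*(-27 - 9*V)) = 3 + V + H*V*(-27 - 9*V))
r(Z) = 27 - Z
P = -2069 (P = -573 - 1496 = -2069)
P - r(n(-6, -5)) = -2069 - (27 - (3 - 5 - 9*(-6)*(-5)*(3 - 5))) = -2069 - (27 - (3 - 5 - 9*(-6)*(-5)*(-2))) = -2069 - (27 - (3 - 5 + 540)) = -2069 - (27 - 1*538) = -2069 - (27 - 538) = -2069 - 1*(-511) = -2069 + 511 = -1558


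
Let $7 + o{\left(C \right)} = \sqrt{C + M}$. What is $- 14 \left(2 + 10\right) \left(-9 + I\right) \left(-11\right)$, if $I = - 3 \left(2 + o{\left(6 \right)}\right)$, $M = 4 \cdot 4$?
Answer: $11088 - 5544 \sqrt{22} \approx -14916.0$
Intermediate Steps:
$M = 16$
$o{\left(C \right)} = -7 + \sqrt{16 + C}$ ($o{\left(C \right)} = -7 + \sqrt{C + 16} = -7 + \sqrt{16 + C}$)
$I = 15 - 3 \sqrt{22}$ ($I = - 3 \left(2 - \left(7 - \sqrt{16 + 6}\right)\right) = - 3 \left(2 - \left(7 - \sqrt{22}\right)\right) = - 3 \left(-5 + \sqrt{22}\right) = 15 - 3 \sqrt{22} \approx 0.92875$)
$- 14 \left(2 + 10\right) \left(-9 + I\right) \left(-11\right) = - 14 \left(2 + 10\right) \left(-9 + \left(15 - 3 \sqrt{22}\right)\right) \left(-11\right) = - 14 \cdot 12 \left(6 - 3 \sqrt{22}\right) \left(-11\right) = - 14 \left(72 - 36 \sqrt{22}\right) \left(-11\right) = \left(-1008 + 504 \sqrt{22}\right) \left(-11\right) = 11088 - 5544 \sqrt{22}$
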